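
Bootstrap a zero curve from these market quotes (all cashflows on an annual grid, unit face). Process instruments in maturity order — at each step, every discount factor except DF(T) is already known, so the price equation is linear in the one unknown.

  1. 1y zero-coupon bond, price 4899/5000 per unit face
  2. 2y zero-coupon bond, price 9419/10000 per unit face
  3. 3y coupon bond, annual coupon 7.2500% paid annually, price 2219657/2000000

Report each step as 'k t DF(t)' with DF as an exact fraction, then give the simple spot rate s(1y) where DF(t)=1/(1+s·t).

1 1 4899/5000
2 2 9419/10000
3 3 9049/10000
s(1y) = (1/(4899/5000) − 1)/(1) = 101/4899 ≈ 2.0616%

step 1 [1y] zero: DF = P = 4899/5000 ≈ 0.979800
step 2 [2y] zero: DF = P = 9419/10000 ≈ 0.941900
step 3 [3y] bond c/1=29/400: DF=(2219657/2000000 − 29/400·(0.979800+0.941900))/(1+29/400) = 9049/10000 ≈ 0.904900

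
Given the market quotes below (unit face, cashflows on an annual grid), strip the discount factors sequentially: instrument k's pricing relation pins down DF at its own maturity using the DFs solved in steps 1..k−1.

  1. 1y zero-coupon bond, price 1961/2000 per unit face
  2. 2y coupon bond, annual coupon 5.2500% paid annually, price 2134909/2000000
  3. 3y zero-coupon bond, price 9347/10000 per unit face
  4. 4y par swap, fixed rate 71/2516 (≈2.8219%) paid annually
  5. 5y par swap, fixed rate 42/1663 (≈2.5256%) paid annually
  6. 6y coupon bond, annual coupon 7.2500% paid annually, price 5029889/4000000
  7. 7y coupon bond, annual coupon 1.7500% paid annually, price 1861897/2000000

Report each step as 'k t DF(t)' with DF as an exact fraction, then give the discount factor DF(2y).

1 1 1961/2000
2 2 9653/10000
3 3 9347/10000
4 4 1787/2000
5 5 1103/1250
6 6 8577/10000
7 7 8201/10000
DF(2y) = 9653/10000 ≈ 0.965300

step 1 [1y] zero: DF = P = 1961/2000 ≈ 0.980500
step 2 [2y] bond c/1=21/400: DF=(2134909/2000000 − 21/400·(0.980500))/(1+21/400) = 9653/10000 ≈ 0.965300
step 3 [3y] zero: DF = P = 9347/10000 ≈ 0.934700
step 4 [4y] swap r/1=71/2516: DF=(1 − 71/2516·(0.980500+0.965300+0.934700))/(1+71/2516) = 1787/2000 ≈ 0.893500
step 5 [5y] swap r/1=42/1663: DF=(1 − 42/1663·(0.980500+0.965300+0.934700+0.893500))/(1+42/1663) = 1103/1250 ≈ 0.882400
step 6 [6y] bond c/1=29/400: DF=(5029889/4000000 − 29/400·(0.980500+0.965300+0.934700+0.893500+0.882400))/(1+29/400) = 8577/10000 ≈ 0.857700
step 7 [7y] bond c/1=7/400: DF=(1861897/2000000 − 7/400·(0.980500+0.965300+0.934700+0.893500+0.882400+0.857700))/(1+7/400) = 8201/10000 ≈ 0.820100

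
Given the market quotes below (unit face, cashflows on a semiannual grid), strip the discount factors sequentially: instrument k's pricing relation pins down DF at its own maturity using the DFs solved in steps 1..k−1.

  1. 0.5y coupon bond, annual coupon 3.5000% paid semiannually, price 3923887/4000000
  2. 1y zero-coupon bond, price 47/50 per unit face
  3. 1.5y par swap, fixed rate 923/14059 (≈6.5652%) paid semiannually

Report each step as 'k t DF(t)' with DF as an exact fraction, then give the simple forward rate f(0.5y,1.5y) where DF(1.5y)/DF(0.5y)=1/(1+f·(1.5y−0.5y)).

1 1/2 9641/10000
2 1 47/50
3 3/2 9077/10000
f(0.5y,1.5y) = ((9641/10000)/(9077/10000) − 1)/(1) = 564/9077 ≈ 6.2135%

step 1 [0.5y] bond c/2=7/400: DF=(3923887/4000000 − 7/400·(0))/(1+7/400) = 9641/10000 ≈ 0.964100
step 2 [1y] zero: DF = P = 47/50 ≈ 0.940000
step 3 [1.5y] swap r/2=923/28118: DF=(1 − 923/28118·(0.964100+0.940000))/(1+923/28118) = 9077/10000 ≈ 0.907700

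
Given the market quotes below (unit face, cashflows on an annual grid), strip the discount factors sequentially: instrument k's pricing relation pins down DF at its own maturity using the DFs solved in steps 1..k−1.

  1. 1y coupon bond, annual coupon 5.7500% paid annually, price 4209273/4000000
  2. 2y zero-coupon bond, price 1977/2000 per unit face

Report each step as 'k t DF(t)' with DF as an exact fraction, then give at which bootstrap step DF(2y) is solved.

step 1 [1y] bond c/1=23/400: DF=(4209273/4000000 − 23/400·(0))/(1+23/400) = 9951/10000 ≈ 0.995100
step 2 [2y] zero: DF = P = 1977/2000 ≈ 0.988500

1 1 9951/10000
2 2 1977/2000
DF(2y) is solved at step 2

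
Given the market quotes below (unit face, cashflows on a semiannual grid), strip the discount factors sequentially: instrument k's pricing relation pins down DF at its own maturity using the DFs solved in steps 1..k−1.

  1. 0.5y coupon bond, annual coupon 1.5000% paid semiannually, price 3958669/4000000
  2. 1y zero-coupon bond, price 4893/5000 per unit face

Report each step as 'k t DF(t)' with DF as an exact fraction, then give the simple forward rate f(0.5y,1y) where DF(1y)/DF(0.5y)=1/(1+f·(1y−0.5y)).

1 1/2 9823/10000
2 1 4893/5000
f(0.5y,1y) = ((9823/10000)/(4893/5000) − 1)/(1/2) = 37/4893 ≈ 0.7562%

step 1 [0.5y] bond c/2=3/400: DF=(3958669/4000000 − 3/400·(0))/(1+3/400) = 9823/10000 ≈ 0.982300
step 2 [1y] zero: DF = P = 4893/5000 ≈ 0.978600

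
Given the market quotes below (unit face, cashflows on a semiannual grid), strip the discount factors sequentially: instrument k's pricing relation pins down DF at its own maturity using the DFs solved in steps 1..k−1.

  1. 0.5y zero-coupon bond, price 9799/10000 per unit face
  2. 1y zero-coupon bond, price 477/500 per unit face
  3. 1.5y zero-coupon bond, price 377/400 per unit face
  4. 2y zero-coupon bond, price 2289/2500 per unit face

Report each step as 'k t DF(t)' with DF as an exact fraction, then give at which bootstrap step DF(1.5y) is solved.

step 1 [0.5y] zero: DF = P = 9799/10000 ≈ 0.979900
step 2 [1y] zero: DF = P = 477/500 ≈ 0.954000
step 3 [1.5y] zero: DF = P = 377/400 ≈ 0.942500
step 4 [2y] zero: DF = P = 2289/2500 ≈ 0.915600

1 1/2 9799/10000
2 1 477/500
3 3/2 377/400
4 2 2289/2500
DF(1.5y) is solved at step 3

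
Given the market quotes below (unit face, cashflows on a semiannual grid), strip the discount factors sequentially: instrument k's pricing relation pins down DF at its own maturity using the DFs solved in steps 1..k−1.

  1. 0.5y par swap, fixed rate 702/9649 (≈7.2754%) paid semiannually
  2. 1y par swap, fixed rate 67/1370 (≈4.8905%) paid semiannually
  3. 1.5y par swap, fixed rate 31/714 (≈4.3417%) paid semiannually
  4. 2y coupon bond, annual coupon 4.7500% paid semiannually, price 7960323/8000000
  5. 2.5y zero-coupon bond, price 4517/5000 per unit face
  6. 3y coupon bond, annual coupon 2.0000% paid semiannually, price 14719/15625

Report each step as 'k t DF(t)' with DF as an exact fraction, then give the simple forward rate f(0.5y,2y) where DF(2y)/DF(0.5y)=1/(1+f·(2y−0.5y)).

step 1 [0.5y] swap r/2=351/9649: DF=(1 − 351/9649·(0))/(1+351/9649) = 9649/10000 ≈ 0.964900
step 2 [1y] swap r/2=67/2740: DF=(1 − 67/2740·(0.964900))/(1+67/2740) = 9531/10000 ≈ 0.953100
step 3 [1.5y] swap r/2=31/1428: DF=(1 − 31/1428·(0.964900+0.953100))/(1+31/1428) = 469/500 ≈ 0.938000
step 4 [2y] bond c/2=19/800: DF=(7960323/8000000 − 19/800·(0.964900+0.953100+0.938000))/(1+19/800) = 9057/10000 ≈ 0.905700
step 5 [2.5y] zero: DF = P = 4517/5000 ≈ 0.903400
step 6 [3y] bond c/2=1/100: DF=(14719/15625 − 1/100·(0.964900+0.953100+0.938000+0.905700+0.903400))/(1+1/100) = 1773/2000 ≈ 0.886500

1 1/2 9649/10000
2 1 9531/10000
3 3/2 469/500
4 2 9057/10000
5 5/2 4517/5000
6 3 1773/2000
f(0.5y,2y) = ((9649/10000)/(9057/10000) − 1)/(3/2) = 1184/27171 ≈ 4.3576%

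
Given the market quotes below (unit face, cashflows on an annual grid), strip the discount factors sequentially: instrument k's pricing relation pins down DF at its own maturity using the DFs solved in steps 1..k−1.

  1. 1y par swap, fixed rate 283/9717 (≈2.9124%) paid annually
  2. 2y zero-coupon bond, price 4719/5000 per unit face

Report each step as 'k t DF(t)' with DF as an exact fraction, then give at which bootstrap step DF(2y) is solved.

step 1 [1y] swap r/1=283/9717: DF=(1 − 283/9717·(0))/(1+283/9717) = 9717/10000 ≈ 0.971700
step 2 [2y] zero: DF = P = 4719/5000 ≈ 0.943800

1 1 9717/10000
2 2 4719/5000
DF(2y) is solved at step 2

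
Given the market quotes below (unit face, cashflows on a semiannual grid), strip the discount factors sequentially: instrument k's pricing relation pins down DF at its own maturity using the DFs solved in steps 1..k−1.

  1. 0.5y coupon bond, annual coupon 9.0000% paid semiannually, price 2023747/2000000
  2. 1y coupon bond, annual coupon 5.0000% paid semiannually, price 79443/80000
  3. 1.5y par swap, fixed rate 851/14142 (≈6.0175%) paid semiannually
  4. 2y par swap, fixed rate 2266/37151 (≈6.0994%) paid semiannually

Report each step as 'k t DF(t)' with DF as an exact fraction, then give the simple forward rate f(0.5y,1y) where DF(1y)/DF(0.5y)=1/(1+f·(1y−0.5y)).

1 1/2 9683/10000
2 1 2363/2500
3 3/2 9149/10000
4 2 8867/10000
f(0.5y,1y) = ((9683/10000)/(2363/2500) − 1)/(1/2) = 231/4726 ≈ 4.8879%

step 1 [0.5y] bond c/2=9/200: DF=(2023747/2000000 − 9/200·(0))/(1+9/200) = 9683/10000 ≈ 0.968300
step 2 [1y] bond c/2=1/40: DF=(79443/80000 − 1/40·(0.968300))/(1+1/40) = 2363/2500 ≈ 0.945200
step 3 [1.5y] swap r/2=851/28284: DF=(1 − 851/28284·(0.968300+0.945200))/(1+851/28284) = 9149/10000 ≈ 0.914900
step 4 [2y] swap r/2=1133/37151: DF=(1 − 1133/37151·(0.968300+0.945200+0.914900))/(1+1133/37151) = 8867/10000 ≈ 0.886700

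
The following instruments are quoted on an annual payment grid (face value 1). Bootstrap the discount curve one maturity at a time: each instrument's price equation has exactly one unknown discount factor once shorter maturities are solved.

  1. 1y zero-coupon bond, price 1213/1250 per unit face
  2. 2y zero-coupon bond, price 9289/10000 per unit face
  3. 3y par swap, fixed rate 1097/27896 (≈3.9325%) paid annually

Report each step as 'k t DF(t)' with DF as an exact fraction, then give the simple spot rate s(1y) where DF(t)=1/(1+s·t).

step 1 [1y] zero: DF = P = 1213/1250 ≈ 0.970400
step 2 [2y] zero: DF = P = 9289/10000 ≈ 0.928900
step 3 [3y] swap r/1=1097/27896: DF=(1 − 1097/27896·(0.970400+0.928900))/(1+1097/27896) = 8903/10000 ≈ 0.890300

1 1 1213/1250
2 2 9289/10000
3 3 8903/10000
s(1y) = (1/(1213/1250) − 1)/(1) = 37/1213 ≈ 3.0503%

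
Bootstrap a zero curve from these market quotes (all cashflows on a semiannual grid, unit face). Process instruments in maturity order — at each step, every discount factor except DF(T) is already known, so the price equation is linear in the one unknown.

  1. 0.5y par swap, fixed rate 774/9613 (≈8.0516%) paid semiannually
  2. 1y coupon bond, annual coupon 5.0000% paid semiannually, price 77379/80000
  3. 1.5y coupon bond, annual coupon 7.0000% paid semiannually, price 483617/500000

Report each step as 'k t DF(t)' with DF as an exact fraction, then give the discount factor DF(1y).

1 1/2 9613/10000
2 1 4601/5000
3 3/2 8709/10000
DF(1y) = 4601/5000 ≈ 0.920200

step 1 [0.5y] swap r/2=387/9613: DF=(1 − 387/9613·(0))/(1+387/9613) = 9613/10000 ≈ 0.961300
step 2 [1y] bond c/2=1/40: DF=(77379/80000 − 1/40·(0.961300))/(1+1/40) = 4601/5000 ≈ 0.920200
step 3 [1.5y] bond c/2=7/200: DF=(483617/500000 − 7/200·(0.961300+0.920200))/(1+7/200) = 8709/10000 ≈ 0.870900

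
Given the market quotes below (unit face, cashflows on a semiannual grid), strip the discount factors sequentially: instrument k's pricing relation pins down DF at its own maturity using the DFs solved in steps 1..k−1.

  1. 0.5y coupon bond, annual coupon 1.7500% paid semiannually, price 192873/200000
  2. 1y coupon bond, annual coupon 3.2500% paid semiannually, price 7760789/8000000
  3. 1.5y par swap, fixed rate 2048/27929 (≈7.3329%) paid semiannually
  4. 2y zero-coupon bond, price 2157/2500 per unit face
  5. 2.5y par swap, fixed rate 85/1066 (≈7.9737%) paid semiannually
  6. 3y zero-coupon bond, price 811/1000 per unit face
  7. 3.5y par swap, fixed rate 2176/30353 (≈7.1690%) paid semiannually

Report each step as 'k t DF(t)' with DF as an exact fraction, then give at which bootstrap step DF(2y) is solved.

step 1 [0.5y] bond c/2=7/800: DF=(192873/200000 − 7/800·(0))/(1+7/800) = 239/250 ≈ 0.956000
step 2 [1y] bond c/2=13/800: DF=(7760789/8000000 − 13/800·(0.956000))/(1+13/800) = 9393/10000 ≈ 0.939300
step 3 [1.5y] swap r/2=1024/27929: DF=(1 − 1024/27929·(0.956000+0.939300))/(1+1024/27929) = 561/625 ≈ 0.897600
step 4 [2y] zero: DF = P = 2157/2500 ≈ 0.862800
step 5 [2.5y] swap r/2=85/2132: DF=(1 − 85/2132·(0.956000+0.939300+0.897600+0.862800))/(1+85/2132) = 1643/2000 ≈ 0.821500
step 6 [3y] zero: DF = P = 811/1000 ≈ 0.811000
step 7 [3.5y] swap r/2=1088/30353: DF=(1 − 1088/30353·(0.956000+0.939300+0.897600+0.862800+0.821500+0.811000))/(1+1088/30353) = 489/625 ≈ 0.782400

1 1/2 239/250
2 1 9393/10000
3 3/2 561/625
4 2 2157/2500
5 5/2 1643/2000
6 3 811/1000
7 7/2 489/625
DF(2y) is solved at step 4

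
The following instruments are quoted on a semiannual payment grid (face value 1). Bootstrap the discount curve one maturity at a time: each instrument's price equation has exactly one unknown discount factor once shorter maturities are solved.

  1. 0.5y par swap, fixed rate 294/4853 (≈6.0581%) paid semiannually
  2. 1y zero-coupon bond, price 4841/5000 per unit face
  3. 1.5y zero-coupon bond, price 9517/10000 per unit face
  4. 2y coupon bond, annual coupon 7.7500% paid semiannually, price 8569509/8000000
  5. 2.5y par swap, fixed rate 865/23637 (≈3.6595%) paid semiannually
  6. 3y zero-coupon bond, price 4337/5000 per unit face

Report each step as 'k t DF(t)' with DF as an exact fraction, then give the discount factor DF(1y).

1 1/2 4853/5000
2 1 4841/5000
3 3/2 9517/10000
4 2 4617/5000
5 5/2 1827/2000
6 3 4337/5000
DF(1y) = 4841/5000 ≈ 0.968200

step 1 [0.5y] swap r/2=147/4853: DF=(1 − 147/4853·(0))/(1+147/4853) = 4853/5000 ≈ 0.970600
step 2 [1y] zero: DF = P = 4841/5000 ≈ 0.968200
step 3 [1.5y] zero: DF = P = 9517/10000 ≈ 0.951700
step 4 [2y] bond c/2=31/800: DF=(8569509/8000000 − 31/800·(0.970600+0.968200+0.951700))/(1+31/800) = 4617/5000 ≈ 0.923400
step 5 [2.5y] swap r/2=865/47274: DF=(1 − 865/47274·(0.970600+0.968200+0.951700+0.923400))/(1+865/47274) = 1827/2000 ≈ 0.913500
step 6 [3y] zero: DF = P = 4337/5000 ≈ 0.867400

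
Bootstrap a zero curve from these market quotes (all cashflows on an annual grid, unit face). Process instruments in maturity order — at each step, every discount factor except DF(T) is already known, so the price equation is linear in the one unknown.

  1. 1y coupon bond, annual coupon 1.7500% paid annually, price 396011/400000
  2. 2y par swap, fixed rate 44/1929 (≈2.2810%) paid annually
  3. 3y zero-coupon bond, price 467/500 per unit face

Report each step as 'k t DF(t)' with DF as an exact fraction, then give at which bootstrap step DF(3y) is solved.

1 1 973/1000
2 2 239/250
3 3 467/500
DF(3y) is solved at step 3

step 1 [1y] bond c/1=7/400: DF=(396011/400000 − 7/400·(0))/(1+7/400) = 973/1000 ≈ 0.973000
step 2 [2y] swap r/1=44/1929: DF=(1 − 44/1929·(0.973000))/(1+44/1929) = 239/250 ≈ 0.956000
step 3 [3y] zero: DF = P = 467/500 ≈ 0.934000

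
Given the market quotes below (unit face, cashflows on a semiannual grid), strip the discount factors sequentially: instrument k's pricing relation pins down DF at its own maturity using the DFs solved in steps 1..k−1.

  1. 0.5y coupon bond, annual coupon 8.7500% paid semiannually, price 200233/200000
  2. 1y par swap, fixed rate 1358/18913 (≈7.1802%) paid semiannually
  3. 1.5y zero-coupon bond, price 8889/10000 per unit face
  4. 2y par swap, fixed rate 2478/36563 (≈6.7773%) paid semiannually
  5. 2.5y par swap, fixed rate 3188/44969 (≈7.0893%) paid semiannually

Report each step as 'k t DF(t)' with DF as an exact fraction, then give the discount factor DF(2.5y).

step 1 [0.5y] bond c/2=7/160: DF=(200233/200000 − 7/160·(0))/(1+7/160) = 1199/1250 ≈ 0.959200
step 2 [1y] swap r/2=679/18913: DF=(1 − 679/18913·(0.959200))/(1+679/18913) = 9321/10000 ≈ 0.932100
step 3 [1.5y] zero: DF = P = 8889/10000 ≈ 0.888900
step 4 [2y] swap r/2=1239/36563: DF=(1 − 1239/36563·(0.959200+0.932100+0.888900))/(1+1239/36563) = 8761/10000 ≈ 0.876100
step 5 [2.5y] swap r/2=1594/44969: DF=(1 − 1594/44969·(0.959200+0.932100+0.888900+0.876100))/(1+1594/44969) = 4203/5000 ≈ 0.840600

1 1/2 1199/1250
2 1 9321/10000
3 3/2 8889/10000
4 2 8761/10000
5 5/2 4203/5000
DF(2.5y) = 4203/5000 ≈ 0.840600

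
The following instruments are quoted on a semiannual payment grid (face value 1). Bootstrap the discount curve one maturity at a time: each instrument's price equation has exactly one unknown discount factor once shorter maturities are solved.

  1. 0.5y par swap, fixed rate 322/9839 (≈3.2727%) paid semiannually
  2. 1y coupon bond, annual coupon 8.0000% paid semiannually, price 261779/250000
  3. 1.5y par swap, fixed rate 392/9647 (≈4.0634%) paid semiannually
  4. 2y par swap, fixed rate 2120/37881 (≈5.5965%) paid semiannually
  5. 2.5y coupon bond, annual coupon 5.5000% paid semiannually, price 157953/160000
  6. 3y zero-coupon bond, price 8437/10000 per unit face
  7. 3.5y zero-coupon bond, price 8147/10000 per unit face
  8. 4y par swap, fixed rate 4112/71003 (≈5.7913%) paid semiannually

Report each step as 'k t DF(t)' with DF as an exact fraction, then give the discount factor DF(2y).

1 1/2 9839/10000
2 1 969/1000
3 3/2 2353/2500
4 2 447/500
5 5/2 4297/5000
6 3 8437/10000
7 7/2 8147/10000
8 4 993/1250
DF(2y) = 447/500 ≈ 0.894000

step 1 [0.5y] swap r/2=161/9839: DF=(1 − 161/9839·(0))/(1+161/9839) = 9839/10000 ≈ 0.983900
step 2 [1y] bond c/2=1/25: DF=(261779/250000 − 1/25·(0.983900))/(1+1/25) = 969/1000 ≈ 0.969000
step 3 [1.5y] swap r/2=196/9647: DF=(1 − 196/9647·(0.983900+0.969000))/(1+196/9647) = 2353/2500 ≈ 0.941200
step 4 [2y] swap r/2=1060/37881: DF=(1 − 1060/37881·(0.983900+0.969000+0.941200))/(1+1060/37881) = 447/500 ≈ 0.894000
step 5 [2.5y] bond c/2=11/400: DF=(157953/160000 − 11/400·(0.983900+0.969000+0.941200+0.894000))/(1+11/400) = 4297/5000 ≈ 0.859400
step 6 [3y] zero: DF = P = 8437/10000 ≈ 0.843700
step 7 [3.5y] zero: DF = P = 8147/10000 ≈ 0.814700
step 8 [4y] swap r/2=2056/71003: DF=(1 − 2056/71003·(0.983900+0.969000+0.941200+0.894000+0.859400+0.843700+0.814700))/(1+2056/71003) = 993/1250 ≈ 0.794400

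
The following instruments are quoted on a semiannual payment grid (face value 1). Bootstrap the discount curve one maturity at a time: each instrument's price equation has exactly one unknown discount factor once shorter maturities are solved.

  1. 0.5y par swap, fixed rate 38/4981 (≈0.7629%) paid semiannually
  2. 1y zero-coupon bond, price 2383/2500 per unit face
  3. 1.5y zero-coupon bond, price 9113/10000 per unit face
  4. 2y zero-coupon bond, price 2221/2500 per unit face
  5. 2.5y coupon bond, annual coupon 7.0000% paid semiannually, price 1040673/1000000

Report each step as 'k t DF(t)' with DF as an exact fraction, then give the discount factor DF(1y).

1 1/2 4981/5000
2 1 2383/2500
3 3/2 9113/10000
4 2 2221/2500
5 5/2 8787/10000
DF(1y) = 2383/2500 ≈ 0.953200

step 1 [0.5y] swap r/2=19/4981: DF=(1 − 19/4981·(0))/(1+19/4981) = 4981/5000 ≈ 0.996200
step 2 [1y] zero: DF = P = 2383/2500 ≈ 0.953200
step 3 [1.5y] zero: DF = P = 9113/10000 ≈ 0.911300
step 4 [2y] zero: DF = P = 2221/2500 ≈ 0.888400
step 5 [2.5y] bond c/2=7/200: DF=(1040673/1000000 − 7/200·(0.996200+0.953200+0.911300+0.888400))/(1+7/200) = 8787/10000 ≈ 0.878700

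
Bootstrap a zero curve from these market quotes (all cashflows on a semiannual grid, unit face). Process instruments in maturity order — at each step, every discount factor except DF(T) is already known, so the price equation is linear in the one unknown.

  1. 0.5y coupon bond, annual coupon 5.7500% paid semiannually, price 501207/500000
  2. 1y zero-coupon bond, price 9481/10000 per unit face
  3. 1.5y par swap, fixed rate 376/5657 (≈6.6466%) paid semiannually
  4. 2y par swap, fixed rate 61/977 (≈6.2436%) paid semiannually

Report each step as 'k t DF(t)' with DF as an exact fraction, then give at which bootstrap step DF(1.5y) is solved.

1 1/2 609/625
2 1 9481/10000
3 3/2 453/500
4 2 8841/10000
DF(1.5y) is solved at step 3

step 1 [0.5y] bond c/2=23/800: DF=(501207/500000 − 23/800·(0))/(1+23/800) = 609/625 ≈ 0.974400
step 2 [1y] zero: DF = P = 9481/10000 ≈ 0.948100
step 3 [1.5y] swap r/2=188/5657: DF=(1 − 188/5657·(0.974400+0.948100))/(1+188/5657) = 453/500 ≈ 0.906000
step 4 [2y] swap r/2=61/1954: DF=(1 − 61/1954·(0.974400+0.948100+0.906000))/(1+61/1954) = 8841/10000 ≈ 0.884100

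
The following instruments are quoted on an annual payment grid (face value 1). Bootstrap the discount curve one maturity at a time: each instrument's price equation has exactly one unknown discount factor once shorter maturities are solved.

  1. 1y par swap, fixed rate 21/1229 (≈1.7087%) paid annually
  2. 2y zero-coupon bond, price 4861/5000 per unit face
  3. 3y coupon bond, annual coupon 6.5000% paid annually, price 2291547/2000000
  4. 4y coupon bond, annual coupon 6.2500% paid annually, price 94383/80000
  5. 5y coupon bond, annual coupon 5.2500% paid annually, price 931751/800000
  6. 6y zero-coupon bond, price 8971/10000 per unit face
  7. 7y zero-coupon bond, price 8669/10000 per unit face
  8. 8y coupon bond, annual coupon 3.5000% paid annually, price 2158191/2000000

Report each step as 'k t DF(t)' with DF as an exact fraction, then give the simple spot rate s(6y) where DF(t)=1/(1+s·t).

1 1 1229/1250
2 2 4861/5000
3 3 1913/2000
4 4 9391/10000
5 5 1829/2000
6 6 8971/10000
7 7 8669/10000
8 8 4109/5000
s(6y) = (1/(8971/10000) − 1)/(6) = 343/17942 ≈ 1.9117%

step 1 [1y] swap r/1=21/1229: DF=(1 − 21/1229·(0))/(1+21/1229) = 1229/1250 ≈ 0.983200
step 2 [2y] zero: DF = P = 4861/5000 ≈ 0.972200
step 3 [3y] bond c/1=13/200: DF=(2291547/2000000 − 13/200·(0.983200+0.972200))/(1+13/200) = 1913/2000 ≈ 0.956500
step 4 [4y] bond c/1=1/16: DF=(94383/80000 − 1/16·(0.983200+0.972200+0.956500))/(1+1/16) = 9391/10000 ≈ 0.939100
step 5 [5y] bond c/1=21/400: DF=(931751/800000 − 21/400·(0.983200+0.972200+0.956500+0.939100))/(1+21/400) = 1829/2000 ≈ 0.914500
step 6 [6y] zero: DF = P = 8971/10000 ≈ 0.897100
step 7 [7y] zero: DF = P = 8669/10000 ≈ 0.866900
step 8 [8y] bond c/1=7/200: DF=(2158191/2000000 − 7/200·(0.983200+0.972200+0.956500+0.939100+0.914500+0.897100+0.866900))/(1+7/200) = 4109/5000 ≈ 0.821800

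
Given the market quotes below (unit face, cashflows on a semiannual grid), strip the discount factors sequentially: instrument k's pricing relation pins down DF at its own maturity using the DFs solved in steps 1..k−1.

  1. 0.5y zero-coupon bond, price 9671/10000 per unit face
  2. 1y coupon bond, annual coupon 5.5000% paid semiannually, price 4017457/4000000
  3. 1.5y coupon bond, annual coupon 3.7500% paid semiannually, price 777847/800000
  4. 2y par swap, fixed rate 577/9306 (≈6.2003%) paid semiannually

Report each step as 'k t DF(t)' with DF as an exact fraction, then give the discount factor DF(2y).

step 1 [0.5y] zero: DF = P = 9671/10000 ≈ 0.967100
step 2 [1y] bond c/2=11/400: DF=(4017457/4000000 − 11/400·(0.967100))/(1+11/400) = 2379/2500 ≈ 0.951600
step 3 [1.5y] bond c/2=3/160: DF=(777847/800000 − 3/160·(0.967100+0.951600))/(1+3/160) = 9191/10000 ≈ 0.919100
step 4 [2y] swap r/2=577/18612: DF=(1 − 577/18612·(0.967100+0.951600+0.919100))/(1+577/18612) = 4423/5000 ≈ 0.884600

1 1/2 9671/10000
2 1 2379/2500
3 3/2 9191/10000
4 2 4423/5000
DF(2y) = 4423/5000 ≈ 0.884600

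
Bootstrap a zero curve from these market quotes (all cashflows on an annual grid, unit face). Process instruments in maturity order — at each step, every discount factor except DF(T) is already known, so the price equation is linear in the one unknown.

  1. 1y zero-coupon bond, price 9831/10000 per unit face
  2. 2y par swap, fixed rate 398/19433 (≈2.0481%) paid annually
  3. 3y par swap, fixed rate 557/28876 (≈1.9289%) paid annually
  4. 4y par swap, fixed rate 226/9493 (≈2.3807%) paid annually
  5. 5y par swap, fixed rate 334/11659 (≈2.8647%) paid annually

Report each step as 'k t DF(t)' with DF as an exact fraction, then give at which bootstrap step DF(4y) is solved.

1 1 9831/10000
2 2 4801/5000
3 3 9443/10000
4 4 1137/1250
5 5 1083/1250
DF(4y) is solved at step 4

step 1 [1y] zero: DF = P = 9831/10000 ≈ 0.983100
step 2 [2y] swap r/1=398/19433: DF=(1 − 398/19433·(0.983100))/(1+398/19433) = 4801/5000 ≈ 0.960200
step 3 [3y] swap r/1=557/28876: DF=(1 − 557/28876·(0.983100+0.960200))/(1+557/28876) = 9443/10000 ≈ 0.944300
step 4 [4y] swap r/1=226/9493: DF=(1 − 226/9493·(0.983100+0.960200+0.944300))/(1+226/9493) = 1137/1250 ≈ 0.909600
step 5 [5y] swap r/1=334/11659: DF=(1 − 334/11659·(0.983100+0.960200+0.944300+0.909600))/(1+334/11659) = 1083/1250 ≈ 0.866400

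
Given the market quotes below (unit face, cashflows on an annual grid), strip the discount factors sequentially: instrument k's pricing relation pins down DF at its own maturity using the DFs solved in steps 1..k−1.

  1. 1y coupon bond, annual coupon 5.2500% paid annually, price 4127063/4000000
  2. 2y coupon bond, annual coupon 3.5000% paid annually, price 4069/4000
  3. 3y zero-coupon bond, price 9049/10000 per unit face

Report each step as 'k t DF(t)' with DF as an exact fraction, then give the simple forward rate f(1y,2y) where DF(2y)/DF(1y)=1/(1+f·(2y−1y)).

1 1 9803/10000
2 2 9497/10000
3 3 9049/10000
f(1y,2y) = ((9803/10000)/(9497/10000) − 1)/(1) = 306/9497 ≈ 3.2221%

step 1 [1y] bond c/1=21/400: DF=(4127063/4000000 − 21/400·(0))/(1+21/400) = 9803/10000 ≈ 0.980300
step 2 [2y] bond c/1=7/200: DF=(4069/4000 − 7/200·(0.980300))/(1+7/200) = 9497/10000 ≈ 0.949700
step 3 [3y] zero: DF = P = 9049/10000 ≈ 0.904900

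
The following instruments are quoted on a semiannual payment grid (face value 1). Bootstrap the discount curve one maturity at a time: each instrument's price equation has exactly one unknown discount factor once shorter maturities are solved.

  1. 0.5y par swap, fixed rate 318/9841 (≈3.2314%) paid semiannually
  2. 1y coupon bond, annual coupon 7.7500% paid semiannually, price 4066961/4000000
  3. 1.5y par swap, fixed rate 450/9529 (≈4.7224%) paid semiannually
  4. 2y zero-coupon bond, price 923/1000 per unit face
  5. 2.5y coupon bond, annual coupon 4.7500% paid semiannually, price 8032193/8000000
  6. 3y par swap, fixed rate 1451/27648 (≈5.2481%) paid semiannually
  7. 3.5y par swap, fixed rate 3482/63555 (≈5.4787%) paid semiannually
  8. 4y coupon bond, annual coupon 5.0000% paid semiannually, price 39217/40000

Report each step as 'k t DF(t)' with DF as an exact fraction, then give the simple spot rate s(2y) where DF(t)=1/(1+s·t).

step 1 [0.5y] swap r/2=159/9841: DF=(1 − 159/9841·(0))/(1+159/9841) = 9841/10000 ≈ 0.984100
step 2 [1y] bond c/2=31/800: DF=(4066961/4000000 − 31/800·(0.984100))/(1+31/800) = 9421/10000 ≈ 0.942100
step 3 [1.5y] swap r/2=225/9529: DF=(1 − 225/9529·(0.984100+0.942100))/(1+225/9529) = 373/400 ≈ 0.932500
step 4 [2y] zero: DF = P = 923/1000 ≈ 0.923000
step 5 [2.5y] bond c/2=19/800: DF=(8032193/8000000 − 19/800·(0.984100+0.942100+0.932500+0.923000))/(1+19/800) = 893/1000 ≈ 0.893000
step 6 [3y] swap r/2=1451/55296: DF=(1 − 1451/55296·(0.984100+0.942100+0.932500+0.923000+0.893000))/(1+1451/55296) = 8549/10000 ≈ 0.854900
step 7 [3.5y] swap r/2=1741/63555: DF=(1 − 1741/63555·(0.984100+0.942100+0.932500+0.923000+0.893000+0.854900))/(1+1741/63555) = 8259/10000 ≈ 0.825900
step 8 [4y] bond c/2=1/40: DF=(39217/40000 − 1/40·(0.984100+0.942100+0.932500+0.923000+0.893000+0.854900+0.825900))/(1+1/40) = 1603/2000 ≈ 0.801500

1 1/2 9841/10000
2 1 9421/10000
3 3/2 373/400
4 2 923/1000
5 5/2 893/1000
6 3 8549/10000
7 7/2 8259/10000
8 4 1603/2000
s(2y) = (1/(923/1000) − 1)/(2) = 77/1846 ≈ 4.1712%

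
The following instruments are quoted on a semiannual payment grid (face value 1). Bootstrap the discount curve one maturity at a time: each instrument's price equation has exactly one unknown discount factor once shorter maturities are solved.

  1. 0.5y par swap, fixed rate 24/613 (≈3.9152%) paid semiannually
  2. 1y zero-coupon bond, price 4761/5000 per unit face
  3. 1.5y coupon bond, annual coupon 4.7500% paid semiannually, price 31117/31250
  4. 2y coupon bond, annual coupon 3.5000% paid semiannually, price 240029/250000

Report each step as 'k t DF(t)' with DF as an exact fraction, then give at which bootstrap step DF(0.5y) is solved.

step 1 [0.5y] swap r/2=12/613: DF=(1 − 12/613·(0))/(1+12/613) = 613/625 ≈ 0.980800
step 2 [1y] zero: DF = P = 4761/5000 ≈ 0.952200
step 3 [1.5y] bond c/2=19/800: DF=(31117/31250 − 19/800·(0.980800+0.952200))/(1+19/800) = 4639/5000 ≈ 0.927800
step 4 [2y] bond c/2=7/400: DF=(240029/250000 − 7/400·(0.980800+0.952200+0.927800))/(1+7/400) = 559/625 ≈ 0.894400

1 1/2 613/625
2 1 4761/5000
3 3/2 4639/5000
4 2 559/625
DF(0.5y) is solved at step 1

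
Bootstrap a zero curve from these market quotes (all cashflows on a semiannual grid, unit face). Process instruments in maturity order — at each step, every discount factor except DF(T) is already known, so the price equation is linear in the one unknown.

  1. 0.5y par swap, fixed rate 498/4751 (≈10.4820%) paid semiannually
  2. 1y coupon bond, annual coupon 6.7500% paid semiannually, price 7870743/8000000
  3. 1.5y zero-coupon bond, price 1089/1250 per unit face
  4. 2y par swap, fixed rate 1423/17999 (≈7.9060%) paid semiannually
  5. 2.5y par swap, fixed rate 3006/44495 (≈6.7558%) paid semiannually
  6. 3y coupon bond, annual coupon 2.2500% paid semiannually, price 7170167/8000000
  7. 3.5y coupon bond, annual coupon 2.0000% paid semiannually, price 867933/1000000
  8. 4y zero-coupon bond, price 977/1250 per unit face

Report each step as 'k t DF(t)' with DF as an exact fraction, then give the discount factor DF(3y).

step 1 [0.5y] swap r/2=249/4751: DF=(1 − 249/4751·(0))/(1+249/4751) = 4751/5000 ≈ 0.950200
step 2 [1y] bond c/2=27/800: DF=(7870743/8000000 − 27/800·(0.950200))/(1+27/800) = 9207/10000 ≈ 0.920700
step 3 [1.5y] zero: DF = P = 1089/1250 ≈ 0.871200
step 4 [2y] swap r/2=1423/35998: DF=(1 − 1423/35998·(0.950200+0.920700+0.871200))/(1+1423/35998) = 8577/10000 ≈ 0.857700
step 5 [2.5y] swap r/2=1503/44495: DF=(1 − 1503/44495·(0.950200+0.920700+0.871200+0.857700))/(1+1503/44495) = 8497/10000 ≈ 0.849700
step 6 [3y] bond c/2=9/800: DF=(7170167/8000000 − 9/800·(0.950200+0.920700+0.871200+0.857700+0.849700))/(1+9/800) = 523/625 ≈ 0.836800
step 7 [3.5y] bond c/2=1/100: DF=(867933/1000000 − 1/100·(0.950200+0.920700+0.871200+0.857700+0.849700+0.836800))/(1+1/100) = 807/1000 ≈ 0.807000
step 8 [4y] zero: DF = P = 977/1250 ≈ 0.781600

1 1/2 4751/5000
2 1 9207/10000
3 3/2 1089/1250
4 2 8577/10000
5 5/2 8497/10000
6 3 523/625
7 7/2 807/1000
8 4 977/1250
DF(3y) = 523/625 ≈ 0.836800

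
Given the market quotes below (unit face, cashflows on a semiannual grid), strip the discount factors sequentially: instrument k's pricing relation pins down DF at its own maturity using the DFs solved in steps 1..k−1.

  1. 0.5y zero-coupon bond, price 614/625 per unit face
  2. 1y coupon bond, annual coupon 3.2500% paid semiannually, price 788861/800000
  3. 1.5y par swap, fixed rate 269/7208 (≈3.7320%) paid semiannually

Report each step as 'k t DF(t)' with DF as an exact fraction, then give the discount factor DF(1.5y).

step 1 [0.5y] zero: DF = P = 614/625 ≈ 0.982400
step 2 [1y] bond c/2=13/800: DF=(788861/800000 − 13/800·(0.982400))/(1+13/800) = 4773/5000 ≈ 0.954600
step 3 [1.5y] swap r/2=269/14416: DF=(1 − 269/14416·(0.982400+0.954600))/(1+269/14416) = 4731/5000 ≈ 0.946200

1 1/2 614/625
2 1 4773/5000
3 3/2 4731/5000
DF(1.5y) = 4731/5000 ≈ 0.946200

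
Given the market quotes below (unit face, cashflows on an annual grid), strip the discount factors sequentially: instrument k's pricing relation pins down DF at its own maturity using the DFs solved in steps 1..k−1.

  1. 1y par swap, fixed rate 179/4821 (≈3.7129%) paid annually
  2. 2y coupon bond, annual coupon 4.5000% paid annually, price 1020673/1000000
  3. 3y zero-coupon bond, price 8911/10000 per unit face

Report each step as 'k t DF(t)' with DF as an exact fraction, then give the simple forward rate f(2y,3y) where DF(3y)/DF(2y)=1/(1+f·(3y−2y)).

step 1 [1y] swap r/1=179/4821: DF=(1 − 179/4821·(0))/(1+179/4821) = 4821/5000 ≈ 0.964200
step 2 [2y] bond c/1=9/200: DF=(1020673/1000000 − 9/200·(0.964200))/(1+9/200) = 1169/1250 ≈ 0.935200
step 3 [3y] zero: DF = P = 8911/10000 ≈ 0.891100

1 1 4821/5000
2 2 1169/1250
3 3 8911/10000
f(2y,3y) = ((1169/1250)/(8911/10000) − 1)/(1) = 63/1273 ≈ 4.9489%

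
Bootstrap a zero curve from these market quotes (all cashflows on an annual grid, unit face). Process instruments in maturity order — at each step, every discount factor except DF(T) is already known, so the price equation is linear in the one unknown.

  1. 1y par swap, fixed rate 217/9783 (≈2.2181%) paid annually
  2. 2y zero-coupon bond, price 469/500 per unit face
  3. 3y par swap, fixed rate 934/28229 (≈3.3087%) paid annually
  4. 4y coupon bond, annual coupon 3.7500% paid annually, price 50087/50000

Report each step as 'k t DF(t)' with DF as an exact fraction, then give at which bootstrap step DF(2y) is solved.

1 1 9783/10000
2 2 469/500
3 3 4533/5000
4 4 1727/2000
DF(2y) is solved at step 2

step 1 [1y] swap r/1=217/9783: DF=(1 − 217/9783·(0))/(1+217/9783) = 9783/10000 ≈ 0.978300
step 2 [2y] zero: DF = P = 469/500 ≈ 0.938000
step 3 [3y] swap r/1=934/28229: DF=(1 − 934/28229·(0.978300+0.938000))/(1+934/28229) = 4533/5000 ≈ 0.906600
step 4 [4y] bond c/1=3/80: DF=(50087/50000 − 3/80·(0.978300+0.938000+0.906600))/(1+3/80) = 1727/2000 ≈ 0.863500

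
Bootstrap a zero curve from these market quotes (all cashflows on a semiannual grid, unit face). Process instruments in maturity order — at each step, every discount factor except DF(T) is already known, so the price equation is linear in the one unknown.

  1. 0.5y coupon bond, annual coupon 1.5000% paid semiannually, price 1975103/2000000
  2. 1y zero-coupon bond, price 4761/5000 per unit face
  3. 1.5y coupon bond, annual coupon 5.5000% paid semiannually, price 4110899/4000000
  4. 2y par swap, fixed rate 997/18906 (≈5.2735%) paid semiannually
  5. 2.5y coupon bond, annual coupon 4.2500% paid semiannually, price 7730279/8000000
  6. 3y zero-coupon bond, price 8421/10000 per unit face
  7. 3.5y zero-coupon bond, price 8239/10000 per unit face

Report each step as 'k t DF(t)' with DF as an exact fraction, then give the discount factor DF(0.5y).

step 1 [0.5y] bond c/2=3/400: DF=(1975103/2000000 − 3/400·(0))/(1+3/400) = 4901/5000 ≈ 0.980200
step 2 [1y] zero: DF = P = 4761/5000 ≈ 0.952200
step 3 [1.5y] bond c/2=11/400: DF=(4110899/4000000 − 11/400·(0.980200+0.952200))/(1+11/400) = 1897/2000 ≈ 0.948500
step 4 [2y] swap r/2=997/37812: DF=(1 − 997/37812·(0.980200+0.952200+0.948500))/(1+997/37812) = 9003/10000 ≈ 0.900300
step 5 [2.5y] bond c/2=17/800: DF=(7730279/8000000 − 17/800·(0.980200+0.952200+0.948500+0.900300))/(1+17/800) = 347/400 ≈ 0.867500
step 6 [3y] zero: DF = P = 8421/10000 ≈ 0.842100
step 7 [3.5y] zero: DF = P = 8239/10000 ≈ 0.823900

1 1/2 4901/5000
2 1 4761/5000
3 3/2 1897/2000
4 2 9003/10000
5 5/2 347/400
6 3 8421/10000
7 7/2 8239/10000
DF(0.5y) = 4901/5000 ≈ 0.980200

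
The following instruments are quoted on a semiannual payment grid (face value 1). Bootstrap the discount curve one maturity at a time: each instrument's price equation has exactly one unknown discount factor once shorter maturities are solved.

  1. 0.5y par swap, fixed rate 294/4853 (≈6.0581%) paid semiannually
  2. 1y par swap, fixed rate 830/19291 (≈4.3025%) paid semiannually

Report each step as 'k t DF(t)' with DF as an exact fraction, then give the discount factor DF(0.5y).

step 1 [0.5y] swap r/2=147/4853: DF=(1 − 147/4853·(0))/(1+147/4853) = 4853/5000 ≈ 0.970600
step 2 [1y] swap r/2=415/19291: DF=(1 − 415/19291·(0.970600))/(1+415/19291) = 1917/2000 ≈ 0.958500

1 1/2 4853/5000
2 1 1917/2000
DF(0.5y) = 4853/5000 ≈ 0.970600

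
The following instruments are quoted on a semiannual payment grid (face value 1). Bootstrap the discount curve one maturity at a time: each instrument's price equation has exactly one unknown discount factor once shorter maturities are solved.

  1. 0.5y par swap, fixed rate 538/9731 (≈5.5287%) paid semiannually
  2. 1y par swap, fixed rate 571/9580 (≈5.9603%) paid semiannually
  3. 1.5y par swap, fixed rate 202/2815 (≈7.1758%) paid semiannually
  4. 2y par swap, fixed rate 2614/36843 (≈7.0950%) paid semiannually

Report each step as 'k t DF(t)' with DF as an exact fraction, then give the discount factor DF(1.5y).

step 1 [0.5y] swap r/2=269/9731: DF=(1 − 269/9731·(0))/(1+269/9731) = 9731/10000 ≈ 0.973100
step 2 [1y] swap r/2=571/19160: DF=(1 − 571/19160·(0.973100))/(1+571/19160) = 9429/10000 ≈ 0.942900
step 3 [1.5y] swap r/2=101/2815: DF=(1 − 101/2815·(0.973100+0.942900))/(1+101/2815) = 899/1000 ≈ 0.899000
step 4 [2y] swap r/2=1307/36843: DF=(1 − 1307/36843·(0.973100+0.942900+0.899000))/(1+1307/36843) = 8693/10000 ≈ 0.869300

1 1/2 9731/10000
2 1 9429/10000
3 3/2 899/1000
4 2 8693/10000
DF(1.5y) = 899/1000 ≈ 0.899000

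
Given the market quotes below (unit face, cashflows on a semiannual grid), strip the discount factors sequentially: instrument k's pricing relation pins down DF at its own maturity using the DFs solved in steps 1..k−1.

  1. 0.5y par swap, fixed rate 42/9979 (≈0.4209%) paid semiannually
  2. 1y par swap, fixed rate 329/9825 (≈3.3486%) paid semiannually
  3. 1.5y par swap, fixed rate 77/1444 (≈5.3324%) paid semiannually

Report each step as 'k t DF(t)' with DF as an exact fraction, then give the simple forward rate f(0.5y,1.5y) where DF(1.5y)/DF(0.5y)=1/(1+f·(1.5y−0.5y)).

1 1/2 9979/10000
2 1 9671/10000
3 3/2 923/1000
f(0.5y,1.5y) = ((9979/10000)/(923/1000) − 1)/(1) = 749/9230 ≈ 8.1148%

step 1 [0.5y] swap r/2=21/9979: DF=(1 − 21/9979·(0))/(1+21/9979) = 9979/10000 ≈ 0.997900
step 2 [1y] swap r/2=329/19650: DF=(1 − 329/19650·(0.997900))/(1+329/19650) = 9671/10000 ≈ 0.967100
step 3 [1.5y] swap r/2=77/2888: DF=(1 − 77/2888·(0.997900+0.967100))/(1+77/2888) = 923/1000 ≈ 0.923000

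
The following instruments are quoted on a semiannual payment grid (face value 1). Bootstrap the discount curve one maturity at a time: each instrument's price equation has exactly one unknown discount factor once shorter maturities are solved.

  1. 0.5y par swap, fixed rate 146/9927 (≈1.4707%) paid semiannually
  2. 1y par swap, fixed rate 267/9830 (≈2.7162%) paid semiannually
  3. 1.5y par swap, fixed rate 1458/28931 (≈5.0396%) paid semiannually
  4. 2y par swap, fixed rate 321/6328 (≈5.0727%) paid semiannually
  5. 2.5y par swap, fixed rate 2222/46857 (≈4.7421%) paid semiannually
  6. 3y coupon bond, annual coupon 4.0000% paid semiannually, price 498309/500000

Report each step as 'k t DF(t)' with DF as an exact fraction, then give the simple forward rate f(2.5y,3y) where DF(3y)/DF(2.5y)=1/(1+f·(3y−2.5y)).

step 1 [0.5y] swap r/2=73/9927: DF=(1 − 73/9927·(0))/(1+73/9927) = 9927/10000 ≈ 0.992700
step 2 [1y] swap r/2=267/19660: DF=(1 − 267/19660·(0.992700))/(1+267/19660) = 9733/10000 ≈ 0.973300
step 3 [1.5y] swap r/2=729/28931: DF=(1 − 729/28931·(0.992700+0.973300))/(1+729/28931) = 9271/10000 ≈ 0.927100
step 4 [2y] swap r/2=321/12656: DF=(1 − 321/12656·(0.992700+0.973300+0.927100))/(1+321/12656) = 9037/10000 ≈ 0.903700
step 5 [2.5y] swap r/2=1111/46857: DF=(1 − 1111/46857·(0.992700+0.973300+0.927100+0.903700))/(1+1111/46857) = 8889/10000 ≈ 0.888900
step 6 [3y] bond c/2=1/50: DF=(498309/500000 − 1/50·(0.992700+0.973300+0.927100+0.903700+0.888900))/(1+1/50) = 2213/2500 ≈ 0.885200

1 1/2 9927/10000
2 1 9733/10000
3 3/2 9271/10000
4 2 9037/10000
5 5/2 8889/10000
6 3 2213/2500
f(2.5y,3y) = ((8889/10000)/(2213/2500) − 1)/(1/2) = 37/4426 ≈ 0.8360%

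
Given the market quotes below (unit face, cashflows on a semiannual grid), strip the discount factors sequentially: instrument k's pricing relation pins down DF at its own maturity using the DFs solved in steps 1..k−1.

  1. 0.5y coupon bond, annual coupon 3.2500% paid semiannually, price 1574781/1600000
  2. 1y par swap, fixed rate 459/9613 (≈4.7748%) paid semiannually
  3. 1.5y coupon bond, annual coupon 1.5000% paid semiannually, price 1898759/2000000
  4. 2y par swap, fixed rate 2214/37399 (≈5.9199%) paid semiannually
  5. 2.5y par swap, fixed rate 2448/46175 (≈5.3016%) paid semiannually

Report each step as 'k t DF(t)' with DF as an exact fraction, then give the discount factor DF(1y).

1 1/2 1937/2000
2 1 9541/10000
3 3/2 116/125
4 2 8893/10000
5 5/2 1097/1250
DF(1y) = 9541/10000 ≈ 0.954100

step 1 [0.5y] bond c/2=13/800: DF=(1574781/1600000 − 13/800·(0))/(1+13/800) = 1937/2000 ≈ 0.968500
step 2 [1y] swap r/2=459/19226: DF=(1 − 459/19226·(0.968500))/(1+459/19226) = 9541/10000 ≈ 0.954100
step 3 [1.5y] bond c/2=3/400: DF=(1898759/2000000 − 3/400·(0.968500+0.954100))/(1+3/400) = 116/125 ≈ 0.928000
step 4 [2y] swap r/2=1107/37399: DF=(1 − 1107/37399·(0.968500+0.954100+0.928000))/(1+1107/37399) = 8893/10000 ≈ 0.889300
step 5 [2.5y] swap r/2=1224/46175: DF=(1 − 1224/46175·(0.968500+0.954100+0.928000+0.889300))/(1+1224/46175) = 1097/1250 ≈ 0.877600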